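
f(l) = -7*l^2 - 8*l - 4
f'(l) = -14*l - 8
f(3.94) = -144.19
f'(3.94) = -63.16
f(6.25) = -327.44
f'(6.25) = -95.50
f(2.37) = -62.28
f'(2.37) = -41.18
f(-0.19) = -2.73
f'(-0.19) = -5.34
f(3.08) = -95.04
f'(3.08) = -51.12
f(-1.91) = -14.26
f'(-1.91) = 18.74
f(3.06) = -94.03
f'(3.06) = -50.84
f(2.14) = -53.18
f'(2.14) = -37.96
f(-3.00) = -43.00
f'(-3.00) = 34.00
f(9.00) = -643.00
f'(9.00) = -134.00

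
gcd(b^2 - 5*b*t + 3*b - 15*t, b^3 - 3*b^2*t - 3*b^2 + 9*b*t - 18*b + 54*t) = b + 3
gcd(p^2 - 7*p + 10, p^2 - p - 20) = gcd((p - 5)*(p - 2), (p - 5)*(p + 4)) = p - 5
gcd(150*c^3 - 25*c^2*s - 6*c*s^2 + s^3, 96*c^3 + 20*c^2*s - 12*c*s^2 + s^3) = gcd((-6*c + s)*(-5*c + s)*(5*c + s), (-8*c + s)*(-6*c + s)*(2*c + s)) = -6*c + s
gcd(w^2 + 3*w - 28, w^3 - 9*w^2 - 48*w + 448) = w + 7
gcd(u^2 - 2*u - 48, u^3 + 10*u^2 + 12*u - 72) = u + 6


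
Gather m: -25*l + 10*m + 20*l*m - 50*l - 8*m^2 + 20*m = -75*l - 8*m^2 + m*(20*l + 30)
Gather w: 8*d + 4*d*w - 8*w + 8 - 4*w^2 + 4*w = 8*d - 4*w^2 + w*(4*d - 4) + 8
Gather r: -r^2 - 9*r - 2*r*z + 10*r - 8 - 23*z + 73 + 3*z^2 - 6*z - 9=-r^2 + r*(1 - 2*z) + 3*z^2 - 29*z + 56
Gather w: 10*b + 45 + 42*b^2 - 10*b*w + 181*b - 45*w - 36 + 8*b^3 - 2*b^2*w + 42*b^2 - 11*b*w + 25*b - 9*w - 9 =8*b^3 + 84*b^2 + 216*b + w*(-2*b^2 - 21*b - 54)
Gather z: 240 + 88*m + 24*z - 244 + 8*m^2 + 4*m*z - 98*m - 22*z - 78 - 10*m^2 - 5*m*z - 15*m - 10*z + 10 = -2*m^2 - 25*m + z*(-m - 8) - 72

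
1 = 1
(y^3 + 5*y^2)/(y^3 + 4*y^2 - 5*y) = y/(y - 1)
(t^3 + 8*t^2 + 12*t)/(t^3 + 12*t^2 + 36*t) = (t + 2)/(t + 6)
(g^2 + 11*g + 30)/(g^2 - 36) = (g + 5)/(g - 6)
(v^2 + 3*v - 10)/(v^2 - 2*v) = (v + 5)/v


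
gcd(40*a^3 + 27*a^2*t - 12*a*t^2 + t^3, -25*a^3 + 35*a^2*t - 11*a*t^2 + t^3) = -5*a + t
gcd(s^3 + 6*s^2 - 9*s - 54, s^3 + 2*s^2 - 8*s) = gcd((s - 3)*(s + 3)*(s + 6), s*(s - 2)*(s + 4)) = 1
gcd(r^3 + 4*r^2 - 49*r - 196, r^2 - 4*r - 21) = r - 7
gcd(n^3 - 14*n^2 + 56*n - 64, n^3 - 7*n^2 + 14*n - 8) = n^2 - 6*n + 8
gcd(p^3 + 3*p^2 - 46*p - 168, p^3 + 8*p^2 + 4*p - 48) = p^2 + 10*p + 24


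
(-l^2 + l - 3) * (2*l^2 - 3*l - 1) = -2*l^4 + 5*l^3 - 8*l^2 + 8*l + 3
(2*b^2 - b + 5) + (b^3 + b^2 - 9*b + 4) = b^3 + 3*b^2 - 10*b + 9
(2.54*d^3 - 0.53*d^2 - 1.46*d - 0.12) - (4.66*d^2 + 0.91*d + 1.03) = 2.54*d^3 - 5.19*d^2 - 2.37*d - 1.15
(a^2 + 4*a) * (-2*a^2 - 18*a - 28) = -2*a^4 - 26*a^3 - 100*a^2 - 112*a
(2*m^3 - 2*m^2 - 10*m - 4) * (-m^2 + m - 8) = -2*m^5 + 4*m^4 - 8*m^3 + 10*m^2 + 76*m + 32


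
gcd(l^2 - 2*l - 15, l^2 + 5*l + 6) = l + 3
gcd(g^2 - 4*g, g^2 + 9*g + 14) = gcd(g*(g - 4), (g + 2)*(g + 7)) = 1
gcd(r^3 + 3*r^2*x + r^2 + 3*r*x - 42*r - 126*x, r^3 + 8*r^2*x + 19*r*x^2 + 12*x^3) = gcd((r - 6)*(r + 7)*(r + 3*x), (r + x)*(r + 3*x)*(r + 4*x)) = r + 3*x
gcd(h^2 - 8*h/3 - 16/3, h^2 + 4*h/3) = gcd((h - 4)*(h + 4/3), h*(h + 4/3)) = h + 4/3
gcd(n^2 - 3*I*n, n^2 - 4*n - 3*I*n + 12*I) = n - 3*I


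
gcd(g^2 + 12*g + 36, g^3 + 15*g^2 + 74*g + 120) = g + 6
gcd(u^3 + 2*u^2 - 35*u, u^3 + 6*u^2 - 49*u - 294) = u + 7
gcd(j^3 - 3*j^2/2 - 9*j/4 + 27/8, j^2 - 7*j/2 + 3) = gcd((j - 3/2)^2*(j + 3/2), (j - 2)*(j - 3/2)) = j - 3/2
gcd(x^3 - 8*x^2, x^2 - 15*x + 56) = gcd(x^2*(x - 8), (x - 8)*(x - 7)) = x - 8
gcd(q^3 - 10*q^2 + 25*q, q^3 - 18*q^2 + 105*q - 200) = q^2 - 10*q + 25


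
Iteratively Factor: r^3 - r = (r)*(r^2 - 1) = r*(r - 1)*(r + 1)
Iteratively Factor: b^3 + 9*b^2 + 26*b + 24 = (b + 2)*(b^2 + 7*b + 12) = (b + 2)*(b + 4)*(b + 3)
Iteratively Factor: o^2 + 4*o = (o)*(o + 4)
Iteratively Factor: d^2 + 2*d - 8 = (d - 2)*(d + 4)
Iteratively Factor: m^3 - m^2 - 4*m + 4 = (m + 2)*(m^2 - 3*m + 2) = (m - 1)*(m + 2)*(m - 2)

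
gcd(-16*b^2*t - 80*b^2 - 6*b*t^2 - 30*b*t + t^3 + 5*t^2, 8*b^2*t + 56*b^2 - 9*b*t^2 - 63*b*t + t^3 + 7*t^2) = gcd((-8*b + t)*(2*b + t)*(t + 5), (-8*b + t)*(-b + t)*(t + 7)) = -8*b + t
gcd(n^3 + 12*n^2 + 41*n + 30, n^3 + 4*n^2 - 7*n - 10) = n^2 + 6*n + 5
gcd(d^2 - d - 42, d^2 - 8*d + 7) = d - 7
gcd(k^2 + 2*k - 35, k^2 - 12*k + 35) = k - 5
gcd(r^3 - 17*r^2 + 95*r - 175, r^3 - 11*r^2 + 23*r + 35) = r^2 - 12*r + 35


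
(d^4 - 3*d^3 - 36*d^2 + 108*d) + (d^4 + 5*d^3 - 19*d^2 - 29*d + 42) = 2*d^4 + 2*d^3 - 55*d^2 + 79*d + 42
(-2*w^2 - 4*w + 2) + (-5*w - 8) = -2*w^2 - 9*w - 6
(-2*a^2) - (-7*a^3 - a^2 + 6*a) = 7*a^3 - a^2 - 6*a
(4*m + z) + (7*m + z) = 11*m + 2*z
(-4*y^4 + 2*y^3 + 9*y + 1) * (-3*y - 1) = 12*y^5 - 2*y^4 - 2*y^3 - 27*y^2 - 12*y - 1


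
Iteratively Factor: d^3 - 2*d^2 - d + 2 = (d + 1)*(d^2 - 3*d + 2) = (d - 1)*(d + 1)*(d - 2)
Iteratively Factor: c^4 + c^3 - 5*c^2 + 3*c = (c)*(c^3 + c^2 - 5*c + 3) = c*(c - 1)*(c^2 + 2*c - 3) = c*(c - 1)^2*(c + 3)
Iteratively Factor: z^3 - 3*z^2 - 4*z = (z - 4)*(z^2 + z) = z*(z - 4)*(z + 1)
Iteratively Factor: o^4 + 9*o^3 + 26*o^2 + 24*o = (o)*(o^3 + 9*o^2 + 26*o + 24) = o*(o + 3)*(o^2 + 6*o + 8) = o*(o + 2)*(o + 3)*(o + 4)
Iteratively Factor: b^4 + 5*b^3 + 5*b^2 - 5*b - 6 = (b - 1)*(b^3 + 6*b^2 + 11*b + 6) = (b - 1)*(b + 3)*(b^2 + 3*b + 2) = (b - 1)*(b + 1)*(b + 3)*(b + 2)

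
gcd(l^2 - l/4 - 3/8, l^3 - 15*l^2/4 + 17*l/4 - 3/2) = l - 3/4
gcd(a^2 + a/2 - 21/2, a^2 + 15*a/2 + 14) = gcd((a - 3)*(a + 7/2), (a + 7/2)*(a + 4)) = a + 7/2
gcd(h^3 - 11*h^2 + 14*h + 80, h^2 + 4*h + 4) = h + 2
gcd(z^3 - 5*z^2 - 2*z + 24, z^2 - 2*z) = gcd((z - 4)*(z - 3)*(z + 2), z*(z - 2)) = 1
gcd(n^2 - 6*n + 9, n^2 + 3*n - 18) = n - 3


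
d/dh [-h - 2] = -1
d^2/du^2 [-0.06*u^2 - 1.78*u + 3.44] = -0.120000000000000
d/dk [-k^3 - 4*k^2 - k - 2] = -3*k^2 - 8*k - 1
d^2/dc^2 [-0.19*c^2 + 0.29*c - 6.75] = -0.380000000000000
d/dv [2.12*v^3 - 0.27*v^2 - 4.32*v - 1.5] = 6.36*v^2 - 0.54*v - 4.32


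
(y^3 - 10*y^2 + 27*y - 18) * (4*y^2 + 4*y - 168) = 4*y^5 - 36*y^4 - 100*y^3 + 1716*y^2 - 4608*y + 3024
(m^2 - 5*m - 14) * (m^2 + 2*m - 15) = m^4 - 3*m^3 - 39*m^2 + 47*m + 210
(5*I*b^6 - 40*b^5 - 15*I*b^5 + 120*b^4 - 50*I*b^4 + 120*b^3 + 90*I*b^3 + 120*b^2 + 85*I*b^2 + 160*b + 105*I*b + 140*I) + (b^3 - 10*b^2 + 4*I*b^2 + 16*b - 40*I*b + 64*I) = 5*I*b^6 - 40*b^5 - 15*I*b^5 + 120*b^4 - 50*I*b^4 + 121*b^3 + 90*I*b^3 + 110*b^2 + 89*I*b^2 + 176*b + 65*I*b + 204*I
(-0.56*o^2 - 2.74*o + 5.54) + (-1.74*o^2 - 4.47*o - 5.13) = -2.3*o^2 - 7.21*o + 0.41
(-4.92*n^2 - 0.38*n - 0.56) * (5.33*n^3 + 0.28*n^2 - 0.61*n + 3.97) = -26.2236*n^5 - 3.403*n^4 - 0.0900000000000005*n^3 - 19.4574*n^2 - 1.167*n - 2.2232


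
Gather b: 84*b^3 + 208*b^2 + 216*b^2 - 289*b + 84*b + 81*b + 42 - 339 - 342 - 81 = 84*b^3 + 424*b^2 - 124*b - 720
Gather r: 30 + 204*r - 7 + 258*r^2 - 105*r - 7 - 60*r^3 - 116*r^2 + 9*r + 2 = -60*r^3 + 142*r^2 + 108*r + 18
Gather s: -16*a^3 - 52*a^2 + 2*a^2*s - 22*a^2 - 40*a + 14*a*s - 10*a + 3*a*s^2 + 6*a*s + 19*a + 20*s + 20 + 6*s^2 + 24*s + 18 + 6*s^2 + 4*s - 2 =-16*a^3 - 74*a^2 - 31*a + s^2*(3*a + 12) + s*(2*a^2 + 20*a + 48) + 36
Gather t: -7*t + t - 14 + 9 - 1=-6*t - 6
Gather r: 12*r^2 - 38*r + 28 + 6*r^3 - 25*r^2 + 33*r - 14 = 6*r^3 - 13*r^2 - 5*r + 14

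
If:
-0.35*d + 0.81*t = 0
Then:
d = 2.31428571428571*t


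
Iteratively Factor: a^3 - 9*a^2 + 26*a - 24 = (a - 4)*(a^2 - 5*a + 6) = (a - 4)*(a - 2)*(a - 3)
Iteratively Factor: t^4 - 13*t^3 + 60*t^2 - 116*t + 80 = (t - 2)*(t^3 - 11*t^2 + 38*t - 40) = (t - 4)*(t - 2)*(t^2 - 7*t + 10) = (t - 4)*(t - 2)^2*(t - 5)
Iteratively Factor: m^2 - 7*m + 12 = (m - 3)*(m - 4)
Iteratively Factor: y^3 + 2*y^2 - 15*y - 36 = (y - 4)*(y^2 + 6*y + 9) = (y - 4)*(y + 3)*(y + 3)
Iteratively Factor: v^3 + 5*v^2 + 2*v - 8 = (v + 4)*(v^2 + v - 2) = (v - 1)*(v + 4)*(v + 2)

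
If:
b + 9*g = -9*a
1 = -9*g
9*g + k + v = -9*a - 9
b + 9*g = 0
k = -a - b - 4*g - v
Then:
No Solution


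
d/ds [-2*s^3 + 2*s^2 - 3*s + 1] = -6*s^2 + 4*s - 3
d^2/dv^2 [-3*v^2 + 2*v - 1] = -6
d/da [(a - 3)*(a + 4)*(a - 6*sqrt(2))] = 3*a^2 - 12*sqrt(2)*a + 2*a - 12 - 6*sqrt(2)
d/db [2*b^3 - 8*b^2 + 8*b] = 6*b^2 - 16*b + 8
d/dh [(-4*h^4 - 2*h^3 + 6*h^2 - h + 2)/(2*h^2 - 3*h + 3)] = (-16*h^5 + 32*h^4 - 36*h^3 - 34*h^2 + 28*h + 3)/(4*h^4 - 12*h^3 + 21*h^2 - 18*h + 9)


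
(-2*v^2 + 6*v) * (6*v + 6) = -12*v^3 + 24*v^2 + 36*v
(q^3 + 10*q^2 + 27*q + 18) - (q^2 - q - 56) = q^3 + 9*q^2 + 28*q + 74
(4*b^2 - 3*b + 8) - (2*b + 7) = 4*b^2 - 5*b + 1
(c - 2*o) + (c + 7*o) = 2*c + 5*o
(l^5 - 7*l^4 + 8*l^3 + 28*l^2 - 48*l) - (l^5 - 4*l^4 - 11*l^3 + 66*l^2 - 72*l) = -3*l^4 + 19*l^3 - 38*l^2 + 24*l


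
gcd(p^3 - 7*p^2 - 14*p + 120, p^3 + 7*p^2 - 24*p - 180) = p - 5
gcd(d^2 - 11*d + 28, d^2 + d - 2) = 1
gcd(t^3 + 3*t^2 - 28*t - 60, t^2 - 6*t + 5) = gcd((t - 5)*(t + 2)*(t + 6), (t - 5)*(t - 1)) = t - 5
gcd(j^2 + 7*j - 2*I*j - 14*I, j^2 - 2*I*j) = j - 2*I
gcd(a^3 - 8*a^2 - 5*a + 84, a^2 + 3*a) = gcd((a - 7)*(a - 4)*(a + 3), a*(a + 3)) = a + 3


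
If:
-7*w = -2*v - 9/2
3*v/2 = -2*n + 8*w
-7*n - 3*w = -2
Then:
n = 125/202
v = -502/101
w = -157/202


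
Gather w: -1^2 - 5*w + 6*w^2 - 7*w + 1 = 6*w^2 - 12*w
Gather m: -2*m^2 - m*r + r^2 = -2*m^2 - m*r + r^2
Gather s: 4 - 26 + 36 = 14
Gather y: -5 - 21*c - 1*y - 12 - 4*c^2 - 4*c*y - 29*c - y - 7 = -4*c^2 - 50*c + y*(-4*c - 2) - 24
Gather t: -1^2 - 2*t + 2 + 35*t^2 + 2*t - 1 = 35*t^2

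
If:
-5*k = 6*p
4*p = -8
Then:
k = 12/5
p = -2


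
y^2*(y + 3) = y^3 + 3*y^2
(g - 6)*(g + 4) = g^2 - 2*g - 24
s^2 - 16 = (s - 4)*(s + 4)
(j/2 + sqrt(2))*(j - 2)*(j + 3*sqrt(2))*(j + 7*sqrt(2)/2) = j^4/2 - j^3 + 17*sqrt(2)*j^3/4 - 17*sqrt(2)*j^2/2 + 47*j^2/2 - 47*j + 21*sqrt(2)*j - 42*sqrt(2)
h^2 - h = h*(h - 1)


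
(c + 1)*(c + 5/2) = c^2 + 7*c/2 + 5/2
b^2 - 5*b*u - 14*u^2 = (b - 7*u)*(b + 2*u)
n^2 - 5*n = n*(n - 5)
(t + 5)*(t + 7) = t^2 + 12*t + 35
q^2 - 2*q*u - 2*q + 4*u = (q - 2)*(q - 2*u)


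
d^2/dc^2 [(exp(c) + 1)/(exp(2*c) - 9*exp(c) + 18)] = (exp(4*c) + 13*exp(3*c) - 135*exp(2*c) + 171*exp(c) + 486)*exp(c)/(exp(6*c) - 27*exp(5*c) + 297*exp(4*c) - 1701*exp(3*c) + 5346*exp(2*c) - 8748*exp(c) + 5832)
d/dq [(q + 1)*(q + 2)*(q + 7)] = 3*q^2 + 20*q + 23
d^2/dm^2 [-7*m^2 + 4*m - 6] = -14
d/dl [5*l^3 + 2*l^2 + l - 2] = 15*l^2 + 4*l + 1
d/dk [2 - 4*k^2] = -8*k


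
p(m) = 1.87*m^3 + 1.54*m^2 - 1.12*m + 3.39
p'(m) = 5.61*m^2 + 3.08*m - 1.12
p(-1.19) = 3.75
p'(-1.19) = 3.16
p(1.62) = 13.57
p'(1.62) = 18.59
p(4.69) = 224.92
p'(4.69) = 136.72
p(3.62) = 108.23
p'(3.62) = 83.55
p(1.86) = 18.67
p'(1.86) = 24.02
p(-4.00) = -87.17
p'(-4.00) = 76.32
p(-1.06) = 4.08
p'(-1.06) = 1.92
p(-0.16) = 3.60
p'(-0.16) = -1.47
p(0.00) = 3.39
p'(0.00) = -1.12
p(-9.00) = -1225.02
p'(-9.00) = 425.57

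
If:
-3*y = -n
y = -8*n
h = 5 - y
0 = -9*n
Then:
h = 5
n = 0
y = 0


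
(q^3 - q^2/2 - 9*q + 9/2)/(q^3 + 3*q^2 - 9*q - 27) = (q - 1/2)/(q + 3)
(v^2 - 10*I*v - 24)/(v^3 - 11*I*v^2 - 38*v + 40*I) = (v - 6*I)/(v^2 - 7*I*v - 10)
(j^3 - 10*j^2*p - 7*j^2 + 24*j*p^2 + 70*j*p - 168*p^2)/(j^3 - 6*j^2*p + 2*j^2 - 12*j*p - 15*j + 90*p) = (j^2 - 4*j*p - 7*j + 28*p)/(j^2 + 2*j - 15)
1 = 1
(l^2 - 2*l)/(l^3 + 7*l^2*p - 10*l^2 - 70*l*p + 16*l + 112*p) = l/(l^2 + 7*l*p - 8*l - 56*p)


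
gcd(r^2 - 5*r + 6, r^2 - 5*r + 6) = r^2 - 5*r + 6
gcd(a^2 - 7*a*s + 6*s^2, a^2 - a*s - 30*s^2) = -a + 6*s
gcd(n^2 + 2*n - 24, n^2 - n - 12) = n - 4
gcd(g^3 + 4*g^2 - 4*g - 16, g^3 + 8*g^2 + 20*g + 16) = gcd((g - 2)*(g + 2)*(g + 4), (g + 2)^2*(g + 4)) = g^2 + 6*g + 8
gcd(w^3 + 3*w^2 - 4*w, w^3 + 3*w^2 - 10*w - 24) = w + 4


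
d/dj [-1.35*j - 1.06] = -1.35000000000000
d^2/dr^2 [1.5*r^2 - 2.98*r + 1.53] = 3.00000000000000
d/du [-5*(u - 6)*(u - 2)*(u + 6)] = -15*u^2 + 20*u + 180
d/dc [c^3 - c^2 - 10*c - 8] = 3*c^2 - 2*c - 10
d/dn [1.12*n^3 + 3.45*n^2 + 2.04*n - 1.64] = 3.36*n^2 + 6.9*n + 2.04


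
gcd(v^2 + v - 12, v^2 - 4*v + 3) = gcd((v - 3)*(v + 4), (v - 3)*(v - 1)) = v - 3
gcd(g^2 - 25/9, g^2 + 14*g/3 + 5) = g + 5/3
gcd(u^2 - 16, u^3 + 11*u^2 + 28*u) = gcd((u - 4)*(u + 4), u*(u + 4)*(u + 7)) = u + 4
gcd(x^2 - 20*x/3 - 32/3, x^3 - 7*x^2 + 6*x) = 1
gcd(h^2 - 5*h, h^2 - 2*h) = h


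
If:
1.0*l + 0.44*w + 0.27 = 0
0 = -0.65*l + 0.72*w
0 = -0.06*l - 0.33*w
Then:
No Solution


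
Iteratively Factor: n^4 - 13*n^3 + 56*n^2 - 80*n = (n - 4)*(n^3 - 9*n^2 + 20*n) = (n - 4)^2*(n^2 - 5*n) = n*(n - 4)^2*(n - 5)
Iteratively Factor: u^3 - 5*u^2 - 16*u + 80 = (u - 4)*(u^2 - u - 20) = (u - 4)*(u + 4)*(u - 5)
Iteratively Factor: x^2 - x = (x - 1)*(x)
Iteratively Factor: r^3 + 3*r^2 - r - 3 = (r - 1)*(r^2 + 4*r + 3) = (r - 1)*(r + 3)*(r + 1)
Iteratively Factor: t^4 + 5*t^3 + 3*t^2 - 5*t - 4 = (t + 4)*(t^3 + t^2 - t - 1) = (t - 1)*(t + 4)*(t^2 + 2*t + 1) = (t - 1)*(t + 1)*(t + 4)*(t + 1)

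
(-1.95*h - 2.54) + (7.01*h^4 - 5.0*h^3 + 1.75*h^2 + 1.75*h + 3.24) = 7.01*h^4 - 5.0*h^3 + 1.75*h^2 - 0.2*h + 0.7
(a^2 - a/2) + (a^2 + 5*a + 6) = 2*a^2 + 9*a/2 + 6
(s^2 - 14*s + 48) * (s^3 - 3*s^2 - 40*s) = s^5 - 17*s^4 + 50*s^3 + 416*s^2 - 1920*s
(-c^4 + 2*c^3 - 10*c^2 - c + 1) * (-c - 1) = c^5 - c^4 + 8*c^3 + 11*c^2 - 1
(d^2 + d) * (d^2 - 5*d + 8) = d^4 - 4*d^3 + 3*d^2 + 8*d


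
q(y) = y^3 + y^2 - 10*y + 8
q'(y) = 3*y^2 + 2*y - 10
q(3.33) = 22.71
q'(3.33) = 29.93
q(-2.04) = 24.07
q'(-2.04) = -1.60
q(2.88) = 11.38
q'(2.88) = 20.64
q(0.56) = 2.89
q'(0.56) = -7.94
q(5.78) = 176.71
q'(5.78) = 101.79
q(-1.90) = 23.75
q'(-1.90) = -2.97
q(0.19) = 6.14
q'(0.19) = -9.51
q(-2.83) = 21.64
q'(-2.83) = 8.37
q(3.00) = 14.00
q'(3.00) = 23.00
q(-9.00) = -550.00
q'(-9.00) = 215.00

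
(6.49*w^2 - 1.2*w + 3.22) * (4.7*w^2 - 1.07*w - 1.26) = 30.503*w^4 - 12.5843*w^3 + 8.2406*w^2 - 1.9334*w - 4.0572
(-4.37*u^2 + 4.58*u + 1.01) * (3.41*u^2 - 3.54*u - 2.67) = -14.9017*u^4 + 31.0876*u^3 - 1.1012*u^2 - 15.804*u - 2.6967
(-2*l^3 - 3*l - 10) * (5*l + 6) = -10*l^4 - 12*l^3 - 15*l^2 - 68*l - 60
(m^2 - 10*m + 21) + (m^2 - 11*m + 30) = 2*m^2 - 21*m + 51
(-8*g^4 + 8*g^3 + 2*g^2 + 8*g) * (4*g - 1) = -32*g^5 + 40*g^4 + 30*g^2 - 8*g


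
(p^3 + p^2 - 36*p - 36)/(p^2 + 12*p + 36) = (p^2 - 5*p - 6)/(p + 6)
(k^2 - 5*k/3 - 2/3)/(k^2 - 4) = (k + 1/3)/(k + 2)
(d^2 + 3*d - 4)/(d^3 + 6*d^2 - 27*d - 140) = (d - 1)/(d^2 + 2*d - 35)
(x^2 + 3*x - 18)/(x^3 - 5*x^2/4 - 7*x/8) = 8*(-x^2 - 3*x + 18)/(x*(-8*x^2 + 10*x + 7))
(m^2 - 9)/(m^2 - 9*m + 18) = (m + 3)/(m - 6)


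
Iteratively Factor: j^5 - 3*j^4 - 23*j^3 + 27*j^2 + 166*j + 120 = (j - 5)*(j^4 + 2*j^3 - 13*j^2 - 38*j - 24) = (j - 5)*(j + 2)*(j^3 - 13*j - 12) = (j - 5)*(j + 2)*(j + 3)*(j^2 - 3*j - 4) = (j - 5)*(j + 1)*(j + 2)*(j + 3)*(j - 4)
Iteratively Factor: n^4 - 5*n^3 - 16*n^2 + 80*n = (n - 4)*(n^3 - n^2 - 20*n) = (n - 4)*(n + 4)*(n^2 - 5*n) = n*(n - 4)*(n + 4)*(n - 5)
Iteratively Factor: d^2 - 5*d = (d)*(d - 5)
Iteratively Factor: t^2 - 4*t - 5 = (t - 5)*(t + 1)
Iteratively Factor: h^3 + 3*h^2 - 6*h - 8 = (h + 4)*(h^2 - h - 2) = (h + 1)*(h + 4)*(h - 2)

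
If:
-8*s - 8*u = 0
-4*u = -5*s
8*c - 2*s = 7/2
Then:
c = 7/16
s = 0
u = 0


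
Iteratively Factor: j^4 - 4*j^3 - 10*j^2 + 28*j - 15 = (j + 3)*(j^3 - 7*j^2 + 11*j - 5) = (j - 1)*(j + 3)*(j^2 - 6*j + 5) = (j - 1)^2*(j + 3)*(j - 5)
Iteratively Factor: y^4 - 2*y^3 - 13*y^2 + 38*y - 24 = (y - 3)*(y^3 + y^2 - 10*y + 8) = (y - 3)*(y + 4)*(y^2 - 3*y + 2) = (y - 3)*(y - 2)*(y + 4)*(y - 1)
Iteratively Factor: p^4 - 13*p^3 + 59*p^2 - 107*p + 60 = (p - 5)*(p^3 - 8*p^2 + 19*p - 12) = (p - 5)*(p - 3)*(p^2 - 5*p + 4) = (p - 5)*(p - 3)*(p - 1)*(p - 4)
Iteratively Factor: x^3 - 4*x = (x)*(x^2 - 4) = x*(x + 2)*(x - 2)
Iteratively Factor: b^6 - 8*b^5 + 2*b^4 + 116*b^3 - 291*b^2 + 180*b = (b)*(b^5 - 8*b^4 + 2*b^3 + 116*b^2 - 291*b + 180) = b*(b - 3)*(b^4 - 5*b^3 - 13*b^2 + 77*b - 60) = b*(b - 3)^2*(b^3 - 2*b^2 - 19*b + 20) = b*(b - 3)^2*(b - 1)*(b^2 - b - 20) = b*(b - 5)*(b - 3)^2*(b - 1)*(b + 4)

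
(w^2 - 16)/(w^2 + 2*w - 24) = (w + 4)/(w + 6)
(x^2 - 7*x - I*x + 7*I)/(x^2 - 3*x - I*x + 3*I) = (x - 7)/(x - 3)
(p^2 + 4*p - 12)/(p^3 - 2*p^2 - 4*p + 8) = (p + 6)/(p^2 - 4)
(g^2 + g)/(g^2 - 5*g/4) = 4*(g + 1)/(4*g - 5)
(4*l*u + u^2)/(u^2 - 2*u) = (4*l + u)/(u - 2)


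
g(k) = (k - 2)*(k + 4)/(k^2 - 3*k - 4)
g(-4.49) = 0.11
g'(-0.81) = -50.00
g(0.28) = 1.55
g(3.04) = -1.89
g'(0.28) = -1.33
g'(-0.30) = -3.85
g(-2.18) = -1.04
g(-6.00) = 0.32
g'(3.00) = -3.31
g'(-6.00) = -0.10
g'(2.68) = -1.97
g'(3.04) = -3.58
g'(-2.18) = -1.38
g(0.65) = 1.14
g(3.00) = -1.75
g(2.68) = -0.94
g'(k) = (3 - 2*k)*(k - 2)*(k + 4)/(k^2 - 3*k - 4)^2 + (k - 2)/(k^2 - 3*k - 4) + (k + 4)/(k^2 - 3*k - 4)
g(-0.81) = 9.81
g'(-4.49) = -0.19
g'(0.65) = -0.95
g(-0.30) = 2.83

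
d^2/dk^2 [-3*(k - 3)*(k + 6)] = -6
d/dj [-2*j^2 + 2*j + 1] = 2 - 4*j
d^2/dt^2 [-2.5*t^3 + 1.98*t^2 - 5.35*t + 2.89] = 3.96 - 15.0*t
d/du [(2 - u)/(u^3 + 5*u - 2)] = (-u^3 - 5*u + (u - 2)*(3*u^2 + 5) + 2)/(u^3 + 5*u - 2)^2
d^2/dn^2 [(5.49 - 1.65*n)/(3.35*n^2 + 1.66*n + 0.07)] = (-(1.65*n - 5.49)*(6.7*n + 1.66)*(13.4*n + 3.32) + (33.165*n - 31.305)*(3.35*n^2 + 1.66*n + 0.07))/(3.35*n^2 + 1.66*n + 0.07)^3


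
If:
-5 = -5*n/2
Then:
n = 2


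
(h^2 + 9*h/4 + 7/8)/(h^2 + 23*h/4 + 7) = (h + 1/2)/(h + 4)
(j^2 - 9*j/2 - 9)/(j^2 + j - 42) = (j + 3/2)/(j + 7)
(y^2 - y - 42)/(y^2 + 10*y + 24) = (y - 7)/(y + 4)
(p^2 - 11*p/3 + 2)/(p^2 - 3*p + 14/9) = 3*(p - 3)/(3*p - 7)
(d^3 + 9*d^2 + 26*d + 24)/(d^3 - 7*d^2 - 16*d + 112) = (d^2 + 5*d + 6)/(d^2 - 11*d + 28)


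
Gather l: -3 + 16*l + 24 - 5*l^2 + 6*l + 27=-5*l^2 + 22*l + 48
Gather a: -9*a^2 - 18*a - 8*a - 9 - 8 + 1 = -9*a^2 - 26*a - 16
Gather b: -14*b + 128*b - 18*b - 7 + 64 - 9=96*b + 48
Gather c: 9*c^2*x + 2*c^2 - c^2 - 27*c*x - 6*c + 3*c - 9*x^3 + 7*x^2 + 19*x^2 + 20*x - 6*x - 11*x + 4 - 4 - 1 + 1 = c^2*(9*x + 1) + c*(-27*x - 3) - 9*x^3 + 26*x^2 + 3*x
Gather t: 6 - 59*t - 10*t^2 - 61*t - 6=-10*t^2 - 120*t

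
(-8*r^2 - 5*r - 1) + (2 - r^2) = -9*r^2 - 5*r + 1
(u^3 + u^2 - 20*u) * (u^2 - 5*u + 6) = u^5 - 4*u^4 - 19*u^3 + 106*u^2 - 120*u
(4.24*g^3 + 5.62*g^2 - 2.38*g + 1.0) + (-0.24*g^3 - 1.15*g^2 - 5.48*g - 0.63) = 4.0*g^3 + 4.47*g^2 - 7.86*g + 0.37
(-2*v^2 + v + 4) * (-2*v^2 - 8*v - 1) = 4*v^4 + 14*v^3 - 14*v^2 - 33*v - 4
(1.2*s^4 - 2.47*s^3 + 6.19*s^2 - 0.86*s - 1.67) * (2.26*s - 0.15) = 2.712*s^5 - 5.7622*s^4 + 14.3599*s^3 - 2.8721*s^2 - 3.6452*s + 0.2505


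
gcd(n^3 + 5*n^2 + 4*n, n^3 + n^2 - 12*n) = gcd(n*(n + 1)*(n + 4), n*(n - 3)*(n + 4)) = n^2 + 4*n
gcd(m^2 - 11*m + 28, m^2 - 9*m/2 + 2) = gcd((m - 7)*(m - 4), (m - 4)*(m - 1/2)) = m - 4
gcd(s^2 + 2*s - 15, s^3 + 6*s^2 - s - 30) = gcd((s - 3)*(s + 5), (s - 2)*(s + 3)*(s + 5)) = s + 5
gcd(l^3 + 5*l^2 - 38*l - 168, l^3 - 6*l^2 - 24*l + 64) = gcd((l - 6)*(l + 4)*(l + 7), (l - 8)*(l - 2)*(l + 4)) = l + 4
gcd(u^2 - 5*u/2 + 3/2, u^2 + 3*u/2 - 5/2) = u - 1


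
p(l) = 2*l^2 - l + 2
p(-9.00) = 173.00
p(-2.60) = 18.12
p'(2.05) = 7.20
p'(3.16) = 11.64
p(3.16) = 18.81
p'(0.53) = 1.12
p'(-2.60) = -11.40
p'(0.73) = 1.92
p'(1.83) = 6.32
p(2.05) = 8.36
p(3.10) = 18.12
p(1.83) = 6.87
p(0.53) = 2.03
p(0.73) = 2.34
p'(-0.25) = -2.00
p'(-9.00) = -37.00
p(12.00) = 278.00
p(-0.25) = 2.38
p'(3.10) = 11.40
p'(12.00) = 47.00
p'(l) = 4*l - 1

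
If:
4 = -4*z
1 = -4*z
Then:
No Solution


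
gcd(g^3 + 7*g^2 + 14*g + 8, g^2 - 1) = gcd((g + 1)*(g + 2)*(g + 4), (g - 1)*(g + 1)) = g + 1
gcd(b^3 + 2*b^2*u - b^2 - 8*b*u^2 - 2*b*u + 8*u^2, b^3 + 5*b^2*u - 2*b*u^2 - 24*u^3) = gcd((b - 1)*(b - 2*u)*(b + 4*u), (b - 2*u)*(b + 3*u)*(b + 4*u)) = -b^2 - 2*b*u + 8*u^2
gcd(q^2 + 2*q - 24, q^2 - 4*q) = q - 4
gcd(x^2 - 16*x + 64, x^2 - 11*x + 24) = x - 8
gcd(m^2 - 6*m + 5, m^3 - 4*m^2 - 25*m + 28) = m - 1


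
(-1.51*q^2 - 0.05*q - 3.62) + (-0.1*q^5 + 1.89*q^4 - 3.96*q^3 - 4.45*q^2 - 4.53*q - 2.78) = -0.1*q^5 + 1.89*q^4 - 3.96*q^3 - 5.96*q^2 - 4.58*q - 6.4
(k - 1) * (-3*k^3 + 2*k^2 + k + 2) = -3*k^4 + 5*k^3 - k^2 + k - 2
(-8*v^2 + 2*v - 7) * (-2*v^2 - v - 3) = 16*v^4 + 4*v^3 + 36*v^2 + v + 21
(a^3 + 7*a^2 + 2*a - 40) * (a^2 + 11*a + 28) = a^5 + 18*a^4 + 107*a^3 + 178*a^2 - 384*a - 1120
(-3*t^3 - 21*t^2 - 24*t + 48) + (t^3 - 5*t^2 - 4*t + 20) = -2*t^3 - 26*t^2 - 28*t + 68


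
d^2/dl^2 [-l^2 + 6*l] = -2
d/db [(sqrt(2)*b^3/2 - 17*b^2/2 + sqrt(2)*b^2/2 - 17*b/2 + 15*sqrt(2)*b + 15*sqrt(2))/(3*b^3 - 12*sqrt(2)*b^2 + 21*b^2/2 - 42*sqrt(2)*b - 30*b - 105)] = (5*sqrt(2)*b^4 + 18*b^4 - 160*sqrt(2)*b^3 - 44*b^3 - 280*sqrt(2)*b^2 + 883*b^2 - 560*sqrt(2)*b + 3340*b - 1500*sqrt(2) + 2870)/(3*(4*b^6 - 32*sqrt(2)*b^5 + 28*b^5 - 224*sqrt(2)*b^4 + 97*b^4 - 72*sqrt(2)*b^3 + 336*b^3 + 988*b^2 + 2240*sqrt(2)*b^2 + 2800*b + 3920*sqrt(2)*b + 4900))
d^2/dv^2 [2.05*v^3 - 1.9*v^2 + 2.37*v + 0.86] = 12.3*v - 3.8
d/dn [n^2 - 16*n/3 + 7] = 2*n - 16/3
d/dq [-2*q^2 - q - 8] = -4*q - 1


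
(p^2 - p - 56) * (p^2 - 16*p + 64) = p^4 - 17*p^3 + 24*p^2 + 832*p - 3584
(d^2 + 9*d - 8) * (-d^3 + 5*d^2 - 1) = -d^5 - 4*d^4 + 53*d^3 - 41*d^2 - 9*d + 8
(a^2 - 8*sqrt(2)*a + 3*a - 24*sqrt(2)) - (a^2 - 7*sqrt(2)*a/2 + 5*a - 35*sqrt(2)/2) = -9*sqrt(2)*a/2 - 2*a - 13*sqrt(2)/2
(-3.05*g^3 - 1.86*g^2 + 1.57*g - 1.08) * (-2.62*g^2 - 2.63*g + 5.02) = 7.991*g^5 + 12.8947*g^4 - 14.5326*g^3 - 10.6367*g^2 + 10.7218*g - 5.4216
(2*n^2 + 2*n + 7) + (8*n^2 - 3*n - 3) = 10*n^2 - n + 4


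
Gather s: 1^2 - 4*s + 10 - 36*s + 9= 20 - 40*s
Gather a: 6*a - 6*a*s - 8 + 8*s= a*(6 - 6*s) + 8*s - 8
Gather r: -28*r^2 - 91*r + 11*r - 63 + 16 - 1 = -28*r^2 - 80*r - 48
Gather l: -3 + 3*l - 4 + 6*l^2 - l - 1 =6*l^2 + 2*l - 8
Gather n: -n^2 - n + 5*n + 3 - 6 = -n^2 + 4*n - 3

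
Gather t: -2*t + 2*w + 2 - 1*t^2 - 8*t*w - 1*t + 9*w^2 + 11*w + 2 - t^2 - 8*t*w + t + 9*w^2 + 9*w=-2*t^2 + t*(-16*w - 2) + 18*w^2 + 22*w + 4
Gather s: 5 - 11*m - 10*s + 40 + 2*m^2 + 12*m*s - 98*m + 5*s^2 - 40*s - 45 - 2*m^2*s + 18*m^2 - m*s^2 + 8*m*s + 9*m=20*m^2 - 100*m + s^2*(5 - m) + s*(-2*m^2 + 20*m - 50)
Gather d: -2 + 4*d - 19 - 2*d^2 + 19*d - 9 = -2*d^2 + 23*d - 30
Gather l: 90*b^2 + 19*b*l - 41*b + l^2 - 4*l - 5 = 90*b^2 - 41*b + l^2 + l*(19*b - 4) - 5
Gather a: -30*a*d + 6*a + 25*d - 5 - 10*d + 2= a*(6 - 30*d) + 15*d - 3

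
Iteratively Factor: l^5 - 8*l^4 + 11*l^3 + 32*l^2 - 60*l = (l + 2)*(l^4 - 10*l^3 + 31*l^2 - 30*l) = (l - 5)*(l + 2)*(l^3 - 5*l^2 + 6*l) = l*(l - 5)*(l + 2)*(l^2 - 5*l + 6) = l*(l - 5)*(l - 2)*(l + 2)*(l - 3)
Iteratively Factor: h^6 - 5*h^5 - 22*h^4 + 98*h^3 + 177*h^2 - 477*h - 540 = (h - 4)*(h^5 - h^4 - 26*h^3 - 6*h^2 + 153*h + 135) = (h - 4)*(h + 3)*(h^4 - 4*h^3 - 14*h^2 + 36*h + 45) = (h - 5)*(h - 4)*(h + 3)*(h^3 + h^2 - 9*h - 9) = (h - 5)*(h - 4)*(h - 3)*(h + 3)*(h^2 + 4*h + 3) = (h - 5)*(h - 4)*(h - 3)*(h + 1)*(h + 3)*(h + 3)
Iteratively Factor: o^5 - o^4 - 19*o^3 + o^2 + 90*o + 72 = (o + 3)*(o^4 - 4*o^3 - 7*o^2 + 22*o + 24) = (o - 3)*(o + 3)*(o^3 - o^2 - 10*o - 8) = (o - 3)*(o + 2)*(o + 3)*(o^2 - 3*o - 4) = (o - 3)*(o + 1)*(o + 2)*(o + 3)*(o - 4)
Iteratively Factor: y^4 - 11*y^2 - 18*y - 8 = (y + 1)*(y^3 - y^2 - 10*y - 8) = (y + 1)*(y + 2)*(y^2 - 3*y - 4) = (y + 1)^2*(y + 2)*(y - 4)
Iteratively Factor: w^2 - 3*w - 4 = (w - 4)*(w + 1)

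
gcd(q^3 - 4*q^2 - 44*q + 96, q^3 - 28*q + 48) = q^2 + 4*q - 12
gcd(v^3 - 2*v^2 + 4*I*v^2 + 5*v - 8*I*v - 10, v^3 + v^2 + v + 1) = v - I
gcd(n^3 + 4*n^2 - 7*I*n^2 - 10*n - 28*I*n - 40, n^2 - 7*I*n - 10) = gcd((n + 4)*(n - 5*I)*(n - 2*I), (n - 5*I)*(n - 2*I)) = n^2 - 7*I*n - 10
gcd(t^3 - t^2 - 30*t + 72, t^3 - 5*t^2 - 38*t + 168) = t^2 + 2*t - 24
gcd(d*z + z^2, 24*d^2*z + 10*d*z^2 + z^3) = z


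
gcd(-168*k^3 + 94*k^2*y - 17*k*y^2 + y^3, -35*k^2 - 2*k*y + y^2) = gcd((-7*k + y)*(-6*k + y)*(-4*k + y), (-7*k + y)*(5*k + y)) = -7*k + y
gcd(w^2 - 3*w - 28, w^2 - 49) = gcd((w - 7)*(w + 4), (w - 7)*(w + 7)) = w - 7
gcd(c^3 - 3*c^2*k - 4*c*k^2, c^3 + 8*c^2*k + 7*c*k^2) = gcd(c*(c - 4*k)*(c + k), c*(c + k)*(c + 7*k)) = c^2 + c*k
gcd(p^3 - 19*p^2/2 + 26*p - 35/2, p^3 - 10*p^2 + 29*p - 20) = p^2 - 6*p + 5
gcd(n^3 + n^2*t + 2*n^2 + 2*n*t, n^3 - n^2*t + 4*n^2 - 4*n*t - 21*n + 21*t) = 1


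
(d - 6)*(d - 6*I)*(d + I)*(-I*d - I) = -I*d^4 - 5*d^3 + 5*I*d^3 + 25*d^2 + 30*d + 30*I*d + 36*I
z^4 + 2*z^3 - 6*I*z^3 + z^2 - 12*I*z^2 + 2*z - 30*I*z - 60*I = (z + 2)*(z - 5*I)*(z - 3*I)*(z + 2*I)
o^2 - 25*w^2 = (o - 5*w)*(o + 5*w)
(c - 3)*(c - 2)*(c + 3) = c^3 - 2*c^2 - 9*c + 18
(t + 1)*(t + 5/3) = t^2 + 8*t/3 + 5/3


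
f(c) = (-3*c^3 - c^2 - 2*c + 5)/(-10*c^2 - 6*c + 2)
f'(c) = (20*c + 6)*(-3*c^3 - c^2 - 2*c + 5)/(-10*c^2 - 6*c + 2)^2 + (-9*c^2 - 2*c - 2)/(-10*c^2 - 6*c + 2)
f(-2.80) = -1.15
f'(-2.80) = 0.16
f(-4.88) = -1.64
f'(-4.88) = 0.27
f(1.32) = 0.27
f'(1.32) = 0.50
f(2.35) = 0.66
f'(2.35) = 0.32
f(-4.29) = -1.48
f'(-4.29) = 0.26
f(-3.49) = -1.29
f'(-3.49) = 0.23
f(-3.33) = -1.25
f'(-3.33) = 0.22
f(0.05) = 2.92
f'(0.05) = 10.95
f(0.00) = 2.50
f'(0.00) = 6.50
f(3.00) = 0.86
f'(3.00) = 0.31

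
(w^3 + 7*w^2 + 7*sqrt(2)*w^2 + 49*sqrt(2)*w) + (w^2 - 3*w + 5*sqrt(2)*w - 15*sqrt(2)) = w^3 + 8*w^2 + 7*sqrt(2)*w^2 - 3*w + 54*sqrt(2)*w - 15*sqrt(2)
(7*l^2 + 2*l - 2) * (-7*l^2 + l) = -49*l^4 - 7*l^3 + 16*l^2 - 2*l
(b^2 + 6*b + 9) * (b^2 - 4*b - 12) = b^4 + 2*b^3 - 27*b^2 - 108*b - 108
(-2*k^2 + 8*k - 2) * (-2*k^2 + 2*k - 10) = 4*k^4 - 20*k^3 + 40*k^2 - 84*k + 20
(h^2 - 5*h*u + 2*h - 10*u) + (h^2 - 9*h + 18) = 2*h^2 - 5*h*u - 7*h - 10*u + 18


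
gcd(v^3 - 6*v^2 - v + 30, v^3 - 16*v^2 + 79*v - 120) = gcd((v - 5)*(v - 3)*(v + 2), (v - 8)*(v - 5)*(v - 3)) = v^2 - 8*v + 15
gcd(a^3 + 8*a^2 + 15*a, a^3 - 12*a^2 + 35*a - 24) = 1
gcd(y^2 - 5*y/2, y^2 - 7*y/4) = y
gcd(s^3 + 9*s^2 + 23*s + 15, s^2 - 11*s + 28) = 1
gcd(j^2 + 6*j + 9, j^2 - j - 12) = j + 3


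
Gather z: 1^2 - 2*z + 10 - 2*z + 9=20 - 4*z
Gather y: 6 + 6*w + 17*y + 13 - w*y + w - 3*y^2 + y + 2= 7*w - 3*y^2 + y*(18 - w) + 21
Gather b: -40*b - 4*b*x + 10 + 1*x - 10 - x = b*(-4*x - 40)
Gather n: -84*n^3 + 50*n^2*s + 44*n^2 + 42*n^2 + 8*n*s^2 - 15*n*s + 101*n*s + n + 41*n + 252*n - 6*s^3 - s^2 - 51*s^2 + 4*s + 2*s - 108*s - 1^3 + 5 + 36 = -84*n^3 + n^2*(50*s + 86) + n*(8*s^2 + 86*s + 294) - 6*s^3 - 52*s^2 - 102*s + 40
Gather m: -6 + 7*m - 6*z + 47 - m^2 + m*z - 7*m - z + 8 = -m^2 + m*z - 7*z + 49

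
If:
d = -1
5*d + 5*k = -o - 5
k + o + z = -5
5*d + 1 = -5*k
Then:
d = -1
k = 4/5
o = -4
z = -9/5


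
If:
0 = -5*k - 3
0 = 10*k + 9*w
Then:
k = -3/5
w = 2/3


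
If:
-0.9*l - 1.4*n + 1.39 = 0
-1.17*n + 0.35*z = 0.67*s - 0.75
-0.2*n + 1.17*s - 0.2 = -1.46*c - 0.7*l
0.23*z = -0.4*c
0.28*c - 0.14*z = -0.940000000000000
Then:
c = -1.80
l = 0.85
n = 0.44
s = 1.98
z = 3.12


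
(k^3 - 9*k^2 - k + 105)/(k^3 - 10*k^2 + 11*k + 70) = (k + 3)/(k + 2)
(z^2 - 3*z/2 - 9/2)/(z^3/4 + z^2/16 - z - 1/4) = 8*(2*z^2 - 3*z - 9)/(4*z^3 + z^2 - 16*z - 4)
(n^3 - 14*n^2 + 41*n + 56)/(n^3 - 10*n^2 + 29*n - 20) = (n^3 - 14*n^2 + 41*n + 56)/(n^3 - 10*n^2 + 29*n - 20)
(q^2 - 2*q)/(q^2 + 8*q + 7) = q*(q - 2)/(q^2 + 8*q + 7)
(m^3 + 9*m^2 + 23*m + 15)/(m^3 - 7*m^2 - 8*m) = (m^2 + 8*m + 15)/(m*(m - 8))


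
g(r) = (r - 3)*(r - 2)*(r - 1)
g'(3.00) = 2.00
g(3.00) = 0.00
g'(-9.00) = 362.00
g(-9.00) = -1320.00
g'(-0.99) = 25.82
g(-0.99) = -23.74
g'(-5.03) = 147.26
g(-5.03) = -340.40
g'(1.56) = -0.42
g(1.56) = 0.35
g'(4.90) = 24.23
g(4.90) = 21.49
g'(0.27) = 7.98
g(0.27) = -3.45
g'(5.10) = 27.83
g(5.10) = 26.69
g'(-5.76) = 179.65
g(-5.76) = -459.53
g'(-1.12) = 28.20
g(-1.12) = -27.25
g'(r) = (r - 3)*(r - 2) + (r - 3)*(r - 1) + (r - 2)*(r - 1) = 3*r^2 - 12*r + 11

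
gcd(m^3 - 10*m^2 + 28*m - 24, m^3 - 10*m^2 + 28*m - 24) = m^3 - 10*m^2 + 28*m - 24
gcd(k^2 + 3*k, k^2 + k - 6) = k + 3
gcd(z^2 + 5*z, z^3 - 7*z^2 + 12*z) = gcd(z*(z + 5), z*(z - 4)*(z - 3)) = z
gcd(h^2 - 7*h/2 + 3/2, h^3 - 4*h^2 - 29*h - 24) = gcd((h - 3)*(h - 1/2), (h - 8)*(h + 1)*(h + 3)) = 1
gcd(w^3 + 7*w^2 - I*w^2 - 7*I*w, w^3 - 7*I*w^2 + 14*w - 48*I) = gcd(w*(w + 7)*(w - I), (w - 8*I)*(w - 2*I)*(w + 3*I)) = 1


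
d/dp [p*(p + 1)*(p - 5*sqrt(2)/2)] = 3*p^2 - 5*sqrt(2)*p + 2*p - 5*sqrt(2)/2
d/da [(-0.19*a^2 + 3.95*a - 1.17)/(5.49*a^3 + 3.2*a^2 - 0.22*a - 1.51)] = (1.0431*a^4 - 43.371*a^3 + 6.6717*a^2 + 8.0618*a - 6.2219)/(30.1401*a^6 + 35.136*a^5 + 7.8244*a^4 - 17.9878*a^3 - 9.6156*a^2 + 0.6644*a + 2.2801)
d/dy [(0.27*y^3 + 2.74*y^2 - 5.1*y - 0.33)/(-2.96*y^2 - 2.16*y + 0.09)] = (-0.7992*y^4 - 1.1664*y^3 - 20.9415*y^2 - 1.4604*y - 1.1718)/(8.7616*y^4 + 12.7872*y^3 + 4.1328*y^2 - 0.3888*y + 0.0081)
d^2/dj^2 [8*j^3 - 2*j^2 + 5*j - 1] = 48*j - 4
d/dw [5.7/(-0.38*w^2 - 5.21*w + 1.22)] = (4.332*w + 29.697)/(0.38*w^2 + 5.21*w - 1.22)^2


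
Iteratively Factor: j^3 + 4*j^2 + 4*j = (j + 2)*(j^2 + 2*j) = (j + 2)^2*(j)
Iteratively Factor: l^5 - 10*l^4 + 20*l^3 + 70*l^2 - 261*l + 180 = (l - 3)*(l^4 - 7*l^3 - l^2 + 67*l - 60) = (l - 3)*(l - 1)*(l^3 - 6*l^2 - 7*l + 60) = (l - 5)*(l - 3)*(l - 1)*(l^2 - l - 12) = (l - 5)*(l - 3)*(l - 1)*(l + 3)*(l - 4)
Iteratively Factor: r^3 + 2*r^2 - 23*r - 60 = (r + 4)*(r^2 - 2*r - 15) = (r + 3)*(r + 4)*(r - 5)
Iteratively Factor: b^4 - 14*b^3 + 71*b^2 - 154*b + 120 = (b - 5)*(b^3 - 9*b^2 + 26*b - 24) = (b - 5)*(b - 2)*(b^2 - 7*b + 12) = (b - 5)*(b - 4)*(b - 2)*(b - 3)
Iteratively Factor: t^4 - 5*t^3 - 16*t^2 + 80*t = (t + 4)*(t^3 - 9*t^2 + 20*t) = t*(t + 4)*(t^2 - 9*t + 20) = t*(t - 5)*(t + 4)*(t - 4)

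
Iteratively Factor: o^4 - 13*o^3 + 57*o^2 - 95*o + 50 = (o - 1)*(o^3 - 12*o^2 + 45*o - 50) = (o - 5)*(o - 1)*(o^2 - 7*o + 10) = (o - 5)*(o - 2)*(o - 1)*(o - 5)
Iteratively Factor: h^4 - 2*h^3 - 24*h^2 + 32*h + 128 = (h - 4)*(h^3 + 2*h^2 - 16*h - 32) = (h - 4)*(h + 4)*(h^2 - 2*h - 8) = (h - 4)*(h + 2)*(h + 4)*(h - 4)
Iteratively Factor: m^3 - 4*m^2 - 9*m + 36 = (m - 3)*(m^2 - m - 12) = (m - 3)*(m + 3)*(m - 4)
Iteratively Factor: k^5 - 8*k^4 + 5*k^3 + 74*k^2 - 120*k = (k - 5)*(k^4 - 3*k^3 - 10*k^2 + 24*k) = (k - 5)*(k + 3)*(k^3 - 6*k^2 + 8*k) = (k - 5)*(k - 4)*(k + 3)*(k^2 - 2*k) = k*(k - 5)*(k - 4)*(k + 3)*(k - 2)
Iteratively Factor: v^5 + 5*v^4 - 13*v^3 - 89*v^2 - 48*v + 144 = (v - 4)*(v^4 + 9*v^3 + 23*v^2 + 3*v - 36) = (v - 4)*(v + 3)*(v^3 + 6*v^2 + 5*v - 12) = (v - 4)*(v + 3)*(v + 4)*(v^2 + 2*v - 3) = (v - 4)*(v + 3)^2*(v + 4)*(v - 1)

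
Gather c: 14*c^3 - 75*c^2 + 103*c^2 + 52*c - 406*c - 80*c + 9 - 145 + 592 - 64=14*c^3 + 28*c^2 - 434*c + 392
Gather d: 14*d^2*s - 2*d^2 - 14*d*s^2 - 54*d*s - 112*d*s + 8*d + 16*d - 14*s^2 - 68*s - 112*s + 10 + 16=d^2*(14*s - 2) + d*(-14*s^2 - 166*s + 24) - 14*s^2 - 180*s + 26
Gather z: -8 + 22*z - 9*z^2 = -9*z^2 + 22*z - 8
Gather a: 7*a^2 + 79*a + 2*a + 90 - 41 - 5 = 7*a^2 + 81*a + 44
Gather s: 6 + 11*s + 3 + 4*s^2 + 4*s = 4*s^2 + 15*s + 9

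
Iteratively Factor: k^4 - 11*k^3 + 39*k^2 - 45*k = (k)*(k^3 - 11*k^2 + 39*k - 45) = k*(k - 5)*(k^2 - 6*k + 9) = k*(k - 5)*(k - 3)*(k - 3)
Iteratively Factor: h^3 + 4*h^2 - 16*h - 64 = (h + 4)*(h^2 - 16) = (h + 4)^2*(h - 4)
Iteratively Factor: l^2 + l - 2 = (l + 2)*(l - 1)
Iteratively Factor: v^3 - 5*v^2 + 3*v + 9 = (v - 3)*(v^2 - 2*v - 3) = (v - 3)*(v + 1)*(v - 3)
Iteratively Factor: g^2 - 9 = (g - 3)*(g + 3)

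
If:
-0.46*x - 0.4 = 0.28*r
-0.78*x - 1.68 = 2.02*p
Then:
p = -0.386138613861386*x - 0.831683168316832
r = -1.64285714285714*x - 1.42857142857143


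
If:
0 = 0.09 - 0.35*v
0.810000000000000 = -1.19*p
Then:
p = -0.68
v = 0.26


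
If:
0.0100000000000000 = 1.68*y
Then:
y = 0.01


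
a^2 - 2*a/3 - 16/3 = (a - 8/3)*(a + 2)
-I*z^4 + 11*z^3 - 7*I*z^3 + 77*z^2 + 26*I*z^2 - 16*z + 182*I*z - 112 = (z + 7)*(z + 2*I)*(z + 8*I)*(-I*z + 1)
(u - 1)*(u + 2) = u^2 + u - 2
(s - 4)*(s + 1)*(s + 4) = s^3 + s^2 - 16*s - 16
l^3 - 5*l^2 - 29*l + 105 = (l - 7)*(l - 3)*(l + 5)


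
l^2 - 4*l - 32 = (l - 8)*(l + 4)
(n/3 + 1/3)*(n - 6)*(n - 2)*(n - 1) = n^4/3 - 8*n^3/3 + 11*n^2/3 + 8*n/3 - 4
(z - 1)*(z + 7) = z^2 + 6*z - 7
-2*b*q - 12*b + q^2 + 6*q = (-2*b + q)*(q + 6)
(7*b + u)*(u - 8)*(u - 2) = 7*b*u^2 - 70*b*u + 112*b + u^3 - 10*u^2 + 16*u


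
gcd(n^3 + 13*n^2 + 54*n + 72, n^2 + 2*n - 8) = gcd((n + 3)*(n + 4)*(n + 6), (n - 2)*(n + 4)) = n + 4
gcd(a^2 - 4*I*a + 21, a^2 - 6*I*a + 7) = a - 7*I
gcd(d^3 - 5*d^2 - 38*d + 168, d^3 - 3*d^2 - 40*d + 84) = d^2 - d - 42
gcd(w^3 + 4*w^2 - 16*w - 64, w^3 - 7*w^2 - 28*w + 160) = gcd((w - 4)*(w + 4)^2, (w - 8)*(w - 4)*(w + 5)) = w - 4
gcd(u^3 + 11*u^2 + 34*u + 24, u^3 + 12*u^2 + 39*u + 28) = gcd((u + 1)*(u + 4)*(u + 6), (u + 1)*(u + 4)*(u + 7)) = u^2 + 5*u + 4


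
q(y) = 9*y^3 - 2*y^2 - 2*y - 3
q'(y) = 27*y^2 - 4*y - 2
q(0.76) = -1.72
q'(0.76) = 10.56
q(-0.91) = -9.62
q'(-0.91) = 24.00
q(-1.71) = -50.43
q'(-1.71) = 83.79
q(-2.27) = -114.04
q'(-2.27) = 146.21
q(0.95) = 1.01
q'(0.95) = 18.57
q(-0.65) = -5.02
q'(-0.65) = 12.01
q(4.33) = 681.49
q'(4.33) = 486.90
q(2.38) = 102.24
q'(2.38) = 141.42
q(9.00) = 6378.00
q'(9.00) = 2149.00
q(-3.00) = -258.00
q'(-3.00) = 253.00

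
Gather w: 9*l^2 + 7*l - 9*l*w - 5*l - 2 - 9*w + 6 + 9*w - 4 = 9*l^2 - 9*l*w + 2*l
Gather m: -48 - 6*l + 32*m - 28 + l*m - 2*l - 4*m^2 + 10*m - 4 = -8*l - 4*m^2 + m*(l + 42) - 80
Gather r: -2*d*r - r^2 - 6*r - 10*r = -r^2 + r*(-2*d - 16)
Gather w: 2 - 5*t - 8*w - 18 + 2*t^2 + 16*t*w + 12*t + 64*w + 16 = 2*t^2 + 7*t + w*(16*t + 56)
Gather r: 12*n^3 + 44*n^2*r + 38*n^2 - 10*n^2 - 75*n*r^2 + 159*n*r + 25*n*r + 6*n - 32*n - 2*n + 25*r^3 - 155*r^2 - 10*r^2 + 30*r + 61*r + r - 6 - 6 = 12*n^3 + 28*n^2 - 28*n + 25*r^3 + r^2*(-75*n - 165) + r*(44*n^2 + 184*n + 92) - 12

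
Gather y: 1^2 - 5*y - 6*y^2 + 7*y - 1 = -6*y^2 + 2*y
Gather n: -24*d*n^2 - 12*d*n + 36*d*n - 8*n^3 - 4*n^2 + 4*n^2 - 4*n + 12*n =-24*d*n^2 - 8*n^3 + n*(24*d + 8)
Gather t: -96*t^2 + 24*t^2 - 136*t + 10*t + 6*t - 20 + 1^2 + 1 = -72*t^2 - 120*t - 18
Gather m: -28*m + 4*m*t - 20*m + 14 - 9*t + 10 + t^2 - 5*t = m*(4*t - 48) + t^2 - 14*t + 24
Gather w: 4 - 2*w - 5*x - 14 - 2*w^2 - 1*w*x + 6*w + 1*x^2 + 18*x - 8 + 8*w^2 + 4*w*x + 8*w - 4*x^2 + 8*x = 6*w^2 + w*(3*x + 12) - 3*x^2 + 21*x - 18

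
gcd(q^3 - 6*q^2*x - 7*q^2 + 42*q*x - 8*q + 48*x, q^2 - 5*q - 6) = q + 1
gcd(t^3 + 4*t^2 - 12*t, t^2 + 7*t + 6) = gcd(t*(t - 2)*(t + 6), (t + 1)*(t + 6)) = t + 6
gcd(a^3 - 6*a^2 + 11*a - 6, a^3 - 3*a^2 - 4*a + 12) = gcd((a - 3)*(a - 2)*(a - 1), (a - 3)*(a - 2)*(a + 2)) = a^2 - 5*a + 6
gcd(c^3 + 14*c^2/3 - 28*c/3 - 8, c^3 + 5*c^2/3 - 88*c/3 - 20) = c^2 + 20*c/3 + 4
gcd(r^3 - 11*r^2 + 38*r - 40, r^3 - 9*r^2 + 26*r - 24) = r^2 - 6*r + 8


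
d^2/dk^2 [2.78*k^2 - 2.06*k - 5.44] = 5.56000000000000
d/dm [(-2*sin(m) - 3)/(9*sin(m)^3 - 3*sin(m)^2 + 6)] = (12*sin(m)^3 + 25*sin(m)^2 - 6*sin(m) - 4)*cos(m)/(3*(3*sin(m)^3 - sin(m)^2 + 2)^2)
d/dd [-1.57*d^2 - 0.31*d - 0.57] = -3.14*d - 0.31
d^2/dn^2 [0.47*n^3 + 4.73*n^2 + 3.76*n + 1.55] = 2.82*n + 9.46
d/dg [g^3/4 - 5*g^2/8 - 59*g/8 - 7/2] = 3*g^2/4 - 5*g/4 - 59/8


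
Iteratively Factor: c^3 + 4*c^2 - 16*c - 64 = (c + 4)*(c^2 - 16) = (c + 4)^2*(c - 4)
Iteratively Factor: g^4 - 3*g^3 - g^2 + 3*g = (g)*(g^3 - 3*g^2 - g + 3) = g*(g - 1)*(g^2 - 2*g - 3) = g*(g - 3)*(g - 1)*(g + 1)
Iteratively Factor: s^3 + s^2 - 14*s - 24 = (s - 4)*(s^2 + 5*s + 6) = (s - 4)*(s + 3)*(s + 2)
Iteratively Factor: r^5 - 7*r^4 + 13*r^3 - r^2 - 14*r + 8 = (r - 2)*(r^4 - 5*r^3 + 3*r^2 + 5*r - 4) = (r - 2)*(r - 1)*(r^3 - 4*r^2 - r + 4) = (r - 2)*(r - 1)^2*(r^2 - 3*r - 4) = (r - 2)*(r - 1)^2*(r + 1)*(r - 4)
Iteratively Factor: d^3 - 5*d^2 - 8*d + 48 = (d - 4)*(d^2 - d - 12) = (d - 4)*(d + 3)*(d - 4)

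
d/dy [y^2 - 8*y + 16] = 2*y - 8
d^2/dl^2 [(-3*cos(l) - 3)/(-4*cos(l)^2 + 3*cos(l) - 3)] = 3*(36*(1 - cos(2*l))^2*cos(l) + 19*(1 - cos(2*l))^2 + 49*cos(l) + 13*cos(2*l) - 3*cos(3*l) - 8*cos(5*l) - 75)/(3*cos(l) - 2*cos(2*l) - 5)^3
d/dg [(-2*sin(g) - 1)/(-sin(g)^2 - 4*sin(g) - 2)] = -2*(sin(g) + 1)*sin(g)*cos(g)/(sin(g)^2 + 4*sin(g) + 2)^2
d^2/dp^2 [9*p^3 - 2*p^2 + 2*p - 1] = 54*p - 4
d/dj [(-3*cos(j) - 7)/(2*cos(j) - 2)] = -5*sin(j)/(cos(j) - 1)^2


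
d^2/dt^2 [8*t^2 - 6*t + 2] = 16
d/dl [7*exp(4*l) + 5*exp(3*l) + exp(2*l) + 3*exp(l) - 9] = (28*exp(3*l) + 15*exp(2*l) + 2*exp(l) + 3)*exp(l)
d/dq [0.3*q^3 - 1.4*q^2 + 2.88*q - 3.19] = 0.9*q^2 - 2.8*q + 2.88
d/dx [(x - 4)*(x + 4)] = 2*x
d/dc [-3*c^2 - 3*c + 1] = -6*c - 3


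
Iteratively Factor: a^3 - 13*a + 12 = (a - 3)*(a^2 + 3*a - 4) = (a - 3)*(a - 1)*(a + 4)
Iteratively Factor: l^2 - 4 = (l - 2)*(l + 2)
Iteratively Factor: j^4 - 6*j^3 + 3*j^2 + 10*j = (j - 2)*(j^3 - 4*j^2 - 5*j) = (j - 5)*(j - 2)*(j^2 + j) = j*(j - 5)*(j - 2)*(j + 1)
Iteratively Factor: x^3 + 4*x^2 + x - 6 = (x - 1)*(x^2 + 5*x + 6) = (x - 1)*(x + 2)*(x + 3)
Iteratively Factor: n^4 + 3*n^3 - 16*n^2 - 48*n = (n + 3)*(n^3 - 16*n) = (n + 3)*(n + 4)*(n^2 - 4*n) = n*(n + 3)*(n + 4)*(n - 4)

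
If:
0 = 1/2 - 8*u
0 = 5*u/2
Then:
No Solution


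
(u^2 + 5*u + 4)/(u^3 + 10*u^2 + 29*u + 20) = 1/(u + 5)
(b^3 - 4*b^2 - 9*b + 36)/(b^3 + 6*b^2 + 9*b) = (b^2 - 7*b + 12)/(b*(b + 3))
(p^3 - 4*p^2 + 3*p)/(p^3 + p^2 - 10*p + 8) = p*(p - 3)/(p^2 + 2*p - 8)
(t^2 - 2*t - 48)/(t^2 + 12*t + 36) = (t - 8)/(t + 6)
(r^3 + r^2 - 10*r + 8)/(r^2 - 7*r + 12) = (r^3 + r^2 - 10*r + 8)/(r^2 - 7*r + 12)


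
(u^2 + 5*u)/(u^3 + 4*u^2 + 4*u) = (u + 5)/(u^2 + 4*u + 4)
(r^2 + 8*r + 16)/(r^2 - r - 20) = (r + 4)/(r - 5)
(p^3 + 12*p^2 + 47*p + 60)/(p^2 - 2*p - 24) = (p^2 + 8*p + 15)/(p - 6)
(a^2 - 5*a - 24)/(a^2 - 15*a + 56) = (a + 3)/(a - 7)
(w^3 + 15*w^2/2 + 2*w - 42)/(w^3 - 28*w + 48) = (w + 7/2)/(w - 4)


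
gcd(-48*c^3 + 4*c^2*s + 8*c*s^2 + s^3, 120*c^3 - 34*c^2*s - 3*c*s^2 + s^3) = 6*c + s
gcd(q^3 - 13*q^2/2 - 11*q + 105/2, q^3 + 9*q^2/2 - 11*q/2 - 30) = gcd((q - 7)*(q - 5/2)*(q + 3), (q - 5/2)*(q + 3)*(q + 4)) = q^2 + q/2 - 15/2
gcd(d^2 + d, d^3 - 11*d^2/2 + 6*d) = d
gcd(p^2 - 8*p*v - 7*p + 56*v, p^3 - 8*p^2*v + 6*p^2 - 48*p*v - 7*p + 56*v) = p - 8*v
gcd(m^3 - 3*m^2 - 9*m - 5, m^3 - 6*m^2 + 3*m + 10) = m^2 - 4*m - 5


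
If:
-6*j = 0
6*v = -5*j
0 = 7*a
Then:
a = 0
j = 0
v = 0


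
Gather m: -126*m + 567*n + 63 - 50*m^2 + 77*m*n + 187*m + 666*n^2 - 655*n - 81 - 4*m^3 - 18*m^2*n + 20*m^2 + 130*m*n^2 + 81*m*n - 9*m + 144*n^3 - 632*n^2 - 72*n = -4*m^3 + m^2*(-18*n - 30) + m*(130*n^2 + 158*n + 52) + 144*n^3 + 34*n^2 - 160*n - 18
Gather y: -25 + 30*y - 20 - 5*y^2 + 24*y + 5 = -5*y^2 + 54*y - 40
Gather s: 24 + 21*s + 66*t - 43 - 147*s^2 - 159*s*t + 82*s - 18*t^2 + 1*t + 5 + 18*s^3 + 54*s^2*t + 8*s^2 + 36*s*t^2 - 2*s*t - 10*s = 18*s^3 + s^2*(54*t - 139) + s*(36*t^2 - 161*t + 93) - 18*t^2 + 67*t - 14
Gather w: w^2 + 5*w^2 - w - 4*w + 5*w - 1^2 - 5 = 6*w^2 - 6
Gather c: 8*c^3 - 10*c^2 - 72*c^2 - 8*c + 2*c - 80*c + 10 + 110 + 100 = 8*c^3 - 82*c^2 - 86*c + 220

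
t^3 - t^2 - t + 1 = (t - 1)^2*(t + 1)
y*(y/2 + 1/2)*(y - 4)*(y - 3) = y^4/2 - 3*y^3 + 5*y^2/2 + 6*y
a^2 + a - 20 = (a - 4)*(a + 5)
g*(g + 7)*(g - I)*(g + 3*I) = g^4 + 7*g^3 + 2*I*g^3 + 3*g^2 + 14*I*g^2 + 21*g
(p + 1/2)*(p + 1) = p^2 + 3*p/2 + 1/2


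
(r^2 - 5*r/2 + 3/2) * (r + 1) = r^3 - 3*r^2/2 - r + 3/2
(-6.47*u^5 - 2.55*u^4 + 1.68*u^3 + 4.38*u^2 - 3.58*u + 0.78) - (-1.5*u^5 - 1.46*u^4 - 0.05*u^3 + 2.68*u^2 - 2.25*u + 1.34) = -4.97*u^5 - 1.09*u^4 + 1.73*u^3 + 1.7*u^2 - 1.33*u - 0.56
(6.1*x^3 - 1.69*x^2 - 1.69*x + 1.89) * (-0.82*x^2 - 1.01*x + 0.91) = -5.002*x^5 - 4.7752*x^4 + 8.6437*x^3 - 1.3808*x^2 - 3.4468*x + 1.7199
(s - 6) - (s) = -6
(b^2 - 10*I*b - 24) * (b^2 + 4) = b^4 - 10*I*b^3 - 20*b^2 - 40*I*b - 96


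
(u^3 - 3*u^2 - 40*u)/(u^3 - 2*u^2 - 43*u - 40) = u/(u + 1)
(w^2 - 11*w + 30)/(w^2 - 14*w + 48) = (w - 5)/(w - 8)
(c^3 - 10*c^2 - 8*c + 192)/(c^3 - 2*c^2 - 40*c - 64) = (c - 6)/(c + 2)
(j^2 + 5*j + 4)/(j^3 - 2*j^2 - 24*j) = (j + 1)/(j*(j - 6))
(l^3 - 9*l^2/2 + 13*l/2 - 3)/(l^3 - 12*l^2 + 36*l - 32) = (2*l^2 - 5*l + 3)/(2*(l^2 - 10*l + 16))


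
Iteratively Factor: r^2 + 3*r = (r)*(r + 3)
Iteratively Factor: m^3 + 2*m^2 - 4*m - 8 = (m - 2)*(m^2 + 4*m + 4) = (m - 2)*(m + 2)*(m + 2)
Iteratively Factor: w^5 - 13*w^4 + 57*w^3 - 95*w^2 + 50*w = (w - 2)*(w^4 - 11*w^3 + 35*w^2 - 25*w) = (w - 2)*(w - 1)*(w^3 - 10*w^2 + 25*w) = (w - 5)*(w - 2)*(w - 1)*(w^2 - 5*w) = (w - 5)^2*(w - 2)*(w - 1)*(w)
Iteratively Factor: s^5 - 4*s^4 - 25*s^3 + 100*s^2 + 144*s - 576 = (s + 4)*(s^4 - 8*s^3 + 7*s^2 + 72*s - 144) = (s - 3)*(s + 4)*(s^3 - 5*s^2 - 8*s + 48) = (s - 4)*(s - 3)*(s + 4)*(s^2 - s - 12) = (s - 4)*(s - 3)*(s + 3)*(s + 4)*(s - 4)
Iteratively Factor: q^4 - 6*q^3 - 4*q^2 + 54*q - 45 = (q - 5)*(q^3 - q^2 - 9*q + 9) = (q - 5)*(q - 1)*(q^2 - 9) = (q - 5)*(q - 1)*(q + 3)*(q - 3)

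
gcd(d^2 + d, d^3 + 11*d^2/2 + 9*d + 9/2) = d + 1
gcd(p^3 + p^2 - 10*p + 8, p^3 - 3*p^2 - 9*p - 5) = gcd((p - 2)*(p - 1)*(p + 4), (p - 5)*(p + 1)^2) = 1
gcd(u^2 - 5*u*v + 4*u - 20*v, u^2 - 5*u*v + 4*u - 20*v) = u^2 - 5*u*v + 4*u - 20*v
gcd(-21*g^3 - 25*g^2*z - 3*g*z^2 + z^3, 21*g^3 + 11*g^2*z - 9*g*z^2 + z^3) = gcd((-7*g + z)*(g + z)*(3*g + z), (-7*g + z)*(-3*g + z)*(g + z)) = -7*g^2 - 6*g*z + z^2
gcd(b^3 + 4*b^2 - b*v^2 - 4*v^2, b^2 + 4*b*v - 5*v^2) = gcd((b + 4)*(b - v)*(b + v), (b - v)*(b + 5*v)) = -b + v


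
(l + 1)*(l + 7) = l^2 + 8*l + 7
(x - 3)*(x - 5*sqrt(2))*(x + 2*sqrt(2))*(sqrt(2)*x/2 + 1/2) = sqrt(2)*x^4/2 - 5*x^3/2 - 3*sqrt(2)*x^3/2 - 23*sqrt(2)*x^2/2 + 15*x^2/2 - 10*x + 69*sqrt(2)*x/2 + 30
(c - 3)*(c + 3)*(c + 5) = c^3 + 5*c^2 - 9*c - 45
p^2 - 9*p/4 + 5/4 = (p - 5/4)*(p - 1)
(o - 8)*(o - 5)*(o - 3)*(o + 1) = o^4 - 15*o^3 + 63*o^2 - 41*o - 120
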